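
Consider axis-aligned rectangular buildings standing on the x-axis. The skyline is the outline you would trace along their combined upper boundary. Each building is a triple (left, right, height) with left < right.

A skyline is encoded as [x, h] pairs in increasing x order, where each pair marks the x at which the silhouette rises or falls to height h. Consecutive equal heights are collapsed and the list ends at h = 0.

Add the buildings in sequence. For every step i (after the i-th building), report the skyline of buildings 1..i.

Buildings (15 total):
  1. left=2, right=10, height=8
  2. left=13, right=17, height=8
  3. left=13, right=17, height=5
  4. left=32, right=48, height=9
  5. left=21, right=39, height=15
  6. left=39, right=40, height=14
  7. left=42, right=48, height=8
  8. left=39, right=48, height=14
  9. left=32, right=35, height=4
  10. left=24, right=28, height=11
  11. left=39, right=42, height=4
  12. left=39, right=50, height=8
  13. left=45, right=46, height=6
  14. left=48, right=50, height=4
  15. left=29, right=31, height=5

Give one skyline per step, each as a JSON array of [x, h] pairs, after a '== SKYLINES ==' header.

== SKYLINES ==
[[2,8],[10,0]]
[[2,8],[10,0],[13,8],[17,0]]
[[2,8],[10,0],[13,8],[17,0]]
[[2,8],[10,0],[13,8],[17,0],[32,9],[48,0]]
[[2,8],[10,0],[13,8],[17,0],[21,15],[39,9],[48,0]]
[[2,8],[10,0],[13,8],[17,0],[21,15],[39,14],[40,9],[48,0]]
[[2,8],[10,0],[13,8],[17,0],[21,15],[39,14],[40,9],[48,0]]
[[2,8],[10,0],[13,8],[17,0],[21,15],[39,14],[48,0]]
[[2,8],[10,0],[13,8],[17,0],[21,15],[39,14],[48,0]]
[[2,8],[10,0],[13,8],[17,0],[21,15],[39,14],[48,0]]
[[2,8],[10,0],[13,8],[17,0],[21,15],[39,14],[48,0]]
[[2,8],[10,0],[13,8],[17,0],[21,15],[39,14],[48,8],[50,0]]
[[2,8],[10,0],[13,8],[17,0],[21,15],[39,14],[48,8],[50,0]]
[[2,8],[10,0],[13,8],[17,0],[21,15],[39,14],[48,8],[50,0]]
[[2,8],[10,0],[13,8],[17,0],[21,15],[39,14],[48,8],[50,0]]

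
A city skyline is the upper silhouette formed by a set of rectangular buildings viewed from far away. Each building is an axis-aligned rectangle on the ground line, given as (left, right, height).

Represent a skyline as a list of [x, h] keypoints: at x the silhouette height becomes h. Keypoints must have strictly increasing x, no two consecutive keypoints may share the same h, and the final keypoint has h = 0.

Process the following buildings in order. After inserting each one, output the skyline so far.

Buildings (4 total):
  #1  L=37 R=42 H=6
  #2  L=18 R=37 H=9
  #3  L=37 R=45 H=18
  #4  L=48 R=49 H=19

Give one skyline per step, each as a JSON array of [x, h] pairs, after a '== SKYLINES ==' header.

== SKYLINES ==
[[37,6],[42,0]]
[[18,9],[37,6],[42,0]]
[[18,9],[37,18],[45,0]]
[[18,9],[37,18],[45,0],[48,19],[49,0]]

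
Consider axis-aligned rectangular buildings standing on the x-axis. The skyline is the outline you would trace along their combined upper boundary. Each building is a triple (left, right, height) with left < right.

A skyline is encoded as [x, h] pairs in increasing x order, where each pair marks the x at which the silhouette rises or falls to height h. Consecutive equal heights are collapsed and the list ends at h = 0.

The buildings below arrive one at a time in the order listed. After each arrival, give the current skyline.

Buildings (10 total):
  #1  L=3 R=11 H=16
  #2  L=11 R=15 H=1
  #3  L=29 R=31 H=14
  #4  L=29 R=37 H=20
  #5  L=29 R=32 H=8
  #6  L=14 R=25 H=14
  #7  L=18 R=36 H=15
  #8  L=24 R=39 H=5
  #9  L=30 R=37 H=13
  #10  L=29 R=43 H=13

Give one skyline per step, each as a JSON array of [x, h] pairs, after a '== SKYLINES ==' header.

== SKYLINES ==
[[3,16],[11,0]]
[[3,16],[11,1],[15,0]]
[[3,16],[11,1],[15,0],[29,14],[31,0]]
[[3,16],[11,1],[15,0],[29,20],[37,0]]
[[3,16],[11,1],[15,0],[29,20],[37,0]]
[[3,16],[11,1],[14,14],[25,0],[29,20],[37,0]]
[[3,16],[11,1],[14,14],[18,15],[29,20],[37,0]]
[[3,16],[11,1],[14,14],[18,15],[29,20],[37,5],[39,0]]
[[3,16],[11,1],[14,14],[18,15],[29,20],[37,5],[39,0]]
[[3,16],[11,1],[14,14],[18,15],[29,20],[37,13],[43,0]]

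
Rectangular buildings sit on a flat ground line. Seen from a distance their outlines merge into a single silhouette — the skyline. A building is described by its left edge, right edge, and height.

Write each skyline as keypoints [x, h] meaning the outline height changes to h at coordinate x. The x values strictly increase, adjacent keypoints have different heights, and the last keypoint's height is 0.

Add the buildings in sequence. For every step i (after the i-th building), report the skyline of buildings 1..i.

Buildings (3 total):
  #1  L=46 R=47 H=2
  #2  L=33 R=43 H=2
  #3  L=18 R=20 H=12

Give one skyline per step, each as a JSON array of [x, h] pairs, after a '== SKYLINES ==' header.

== SKYLINES ==
[[46,2],[47,0]]
[[33,2],[43,0],[46,2],[47,0]]
[[18,12],[20,0],[33,2],[43,0],[46,2],[47,0]]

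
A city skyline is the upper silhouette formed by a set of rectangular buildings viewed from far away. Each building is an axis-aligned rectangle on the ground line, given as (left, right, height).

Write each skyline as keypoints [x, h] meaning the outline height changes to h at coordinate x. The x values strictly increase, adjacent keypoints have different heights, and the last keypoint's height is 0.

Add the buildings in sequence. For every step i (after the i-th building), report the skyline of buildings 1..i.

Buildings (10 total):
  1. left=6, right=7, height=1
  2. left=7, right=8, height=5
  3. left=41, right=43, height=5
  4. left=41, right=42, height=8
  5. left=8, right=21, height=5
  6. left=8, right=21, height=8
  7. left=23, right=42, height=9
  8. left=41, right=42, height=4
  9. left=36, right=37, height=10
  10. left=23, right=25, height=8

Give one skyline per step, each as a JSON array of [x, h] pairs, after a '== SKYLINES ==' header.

== SKYLINES ==
[[6,1],[7,0]]
[[6,1],[7,5],[8,0]]
[[6,1],[7,5],[8,0],[41,5],[43,0]]
[[6,1],[7,5],[8,0],[41,8],[42,5],[43,0]]
[[6,1],[7,5],[21,0],[41,8],[42,5],[43,0]]
[[6,1],[7,5],[8,8],[21,0],[41,8],[42,5],[43,0]]
[[6,1],[7,5],[8,8],[21,0],[23,9],[42,5],[43,0]]
[[6,1],[7,5],[8,8],[21,0],[23,9],[42,5],[43,0]]
[[6,1],[7,5],[8,8],[21,0],[23,9],[36,10],[37,9],[42,5],[43,0]]
[[6,1],[7,5],[8,8],[21,0],[23,9],[36,10],[37,9],[42,5],[43,0]]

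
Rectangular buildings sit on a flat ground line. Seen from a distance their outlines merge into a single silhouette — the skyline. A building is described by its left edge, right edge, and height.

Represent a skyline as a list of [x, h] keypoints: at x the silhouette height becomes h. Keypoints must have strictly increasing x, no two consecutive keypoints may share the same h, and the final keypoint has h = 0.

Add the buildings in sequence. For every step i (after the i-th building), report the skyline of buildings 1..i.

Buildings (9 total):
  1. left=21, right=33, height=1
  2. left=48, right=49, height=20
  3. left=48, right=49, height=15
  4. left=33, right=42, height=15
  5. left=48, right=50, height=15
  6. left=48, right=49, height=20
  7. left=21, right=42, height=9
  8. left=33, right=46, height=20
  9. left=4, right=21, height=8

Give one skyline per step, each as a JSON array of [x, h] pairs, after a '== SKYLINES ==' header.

== SKYLINES ==
[[21,1],[33,0]]
[[21,1],[33,0],[48,20],[49,0]]
[[21,1],[33,0],[48,20],[49,0]]
[[21,1],[33,15],[42,0],[48,20],[49,0]]
[[21,1],[33,15],[42,0],[48,20],[49,15],[50,0]]
[[21,1],[33,15],[42,0],[48,20],[49,15],[50,0]]
[[21,9],[33,15],[42,0],[48,20],[49,15],[50,0]]
[[21,9],[33,20],[46,0],[48,20],[49,15],[50,0]]
[[4,8],[21,9],[33,20],[46,0],[48,20],[49,15],[50,0]]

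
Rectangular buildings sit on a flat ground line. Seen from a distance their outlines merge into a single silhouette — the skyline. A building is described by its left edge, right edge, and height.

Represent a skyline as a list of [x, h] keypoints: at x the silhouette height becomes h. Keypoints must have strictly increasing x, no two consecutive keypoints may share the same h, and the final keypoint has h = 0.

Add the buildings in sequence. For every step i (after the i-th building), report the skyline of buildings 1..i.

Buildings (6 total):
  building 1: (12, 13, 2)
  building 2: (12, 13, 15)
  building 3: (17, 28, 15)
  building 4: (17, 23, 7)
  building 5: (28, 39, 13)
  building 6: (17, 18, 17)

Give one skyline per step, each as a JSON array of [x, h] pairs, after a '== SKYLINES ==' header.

== SKYLINES ==
[[12,2],[13,0]]
[[12,15],[13,0]]
[[12,15],[13,0],[17,15],[28,0]]
[[12,15],[13,0],[17,15],[28,0]]
[[12,15],[13,0],[17,15],[28,13],[39,0]]
[[12,15],[13,0],[17,17],[18,15],[28,13],[39,0]]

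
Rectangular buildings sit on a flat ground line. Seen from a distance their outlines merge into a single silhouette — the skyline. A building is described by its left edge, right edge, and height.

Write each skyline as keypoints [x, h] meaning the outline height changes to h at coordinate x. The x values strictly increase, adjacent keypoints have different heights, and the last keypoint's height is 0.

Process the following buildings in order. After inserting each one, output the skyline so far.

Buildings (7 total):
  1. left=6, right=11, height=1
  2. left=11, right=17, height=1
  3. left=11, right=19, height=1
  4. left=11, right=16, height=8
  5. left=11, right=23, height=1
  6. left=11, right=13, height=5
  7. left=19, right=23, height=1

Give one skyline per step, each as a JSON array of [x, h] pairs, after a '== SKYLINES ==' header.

== SKYLINES ==
[[6,1],[11,0]]
[[6,1],[17,0]]
[[6,1],[19,0]]
[[6,1],[11,8],[16,1],[19,0]]
[[6,1],[11,8],[16,1],[23,0]]
[[6,1],[11,8],[16,1],[23,0]]
[[6,1],[11,8],[16,1],[23,0]]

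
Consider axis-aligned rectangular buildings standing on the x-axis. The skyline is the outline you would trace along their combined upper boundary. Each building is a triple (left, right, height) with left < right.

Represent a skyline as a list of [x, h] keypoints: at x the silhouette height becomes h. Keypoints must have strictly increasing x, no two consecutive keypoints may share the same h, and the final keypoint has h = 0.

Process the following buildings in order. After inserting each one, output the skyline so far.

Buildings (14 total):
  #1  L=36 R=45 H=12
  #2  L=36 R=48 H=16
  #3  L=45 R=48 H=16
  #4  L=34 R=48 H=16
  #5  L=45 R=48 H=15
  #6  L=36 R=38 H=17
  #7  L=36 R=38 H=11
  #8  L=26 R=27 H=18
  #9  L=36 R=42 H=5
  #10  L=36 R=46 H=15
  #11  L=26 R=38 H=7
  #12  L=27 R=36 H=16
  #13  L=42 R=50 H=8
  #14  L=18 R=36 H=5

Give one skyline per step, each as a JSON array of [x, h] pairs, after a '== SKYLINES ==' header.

== SKYLINES ==
[[36,12],[45,0]]
[[36,16],[48,0]]
[[36,16],[48,0]]
[[34,16],[48,0]]
[[34,16],[48,0]]
[[34,16],[36,17],[38,16],[48,0]]
[[34,16],[36,17],[38,16],[48,0]]
[[26,18],[27,0],[34,16],[36,17],[38,16],[48,0]]
[[26,18],[27,0],[34,16],[36,17],[38,16],[48,0]]
[[26,18],[27,0],[34,16],[36,17],[38,16],[48,0]]
[[26,18],[27,7],[34,16],[36,17],[38,16],[48,0]]
[[26,18],[27,16],[36,17],[38,16],[48,0]]
[[26,18],[27,16],[36,17],[38,16],[48,8],[50,0]]
[[18,5],[26,18],[27,16],[36,17],[38,16],[48,8],[50,0]]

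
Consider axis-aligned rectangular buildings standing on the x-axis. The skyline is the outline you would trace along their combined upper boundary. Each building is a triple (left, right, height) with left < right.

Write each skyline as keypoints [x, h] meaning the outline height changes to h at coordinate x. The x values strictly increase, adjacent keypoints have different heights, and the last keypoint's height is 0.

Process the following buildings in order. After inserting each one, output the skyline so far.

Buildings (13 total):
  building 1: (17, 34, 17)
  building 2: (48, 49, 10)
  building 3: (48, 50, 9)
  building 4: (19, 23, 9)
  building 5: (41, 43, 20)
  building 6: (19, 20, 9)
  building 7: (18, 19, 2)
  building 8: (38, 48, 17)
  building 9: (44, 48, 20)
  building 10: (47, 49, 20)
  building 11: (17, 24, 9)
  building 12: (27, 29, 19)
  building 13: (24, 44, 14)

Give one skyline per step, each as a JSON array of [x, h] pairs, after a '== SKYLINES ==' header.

== SKYLINES ==
[[17,17],[34,0]]
[[17,17],[34,0],[48,10],[49,0]]
[[17,17],[34,0],[48,10],[49,9],[50,0]]
[[17,17],[34,0],[48,10],[49,9],[50,0]]
[[17,17],[34,0],[41,20],[43,0],[48,10],[49,9],[50,0]]
[[17,17],[34,0],[41,20],[43,0],[48,10],[49,9],[50,0]]
[[17,17],[34,0],[41,20],[43,0],[48,10],[49,9],[50,0]]
[[17,17],[34,0],[38,17],[41,20],[43,17],[48,10],[49,9],[50,0]]
[[17,17],[34,0],[38,17],[41,20],[43,17],[44,20],[48,10],[49,9],[50,0]]
[[17,17],[34,0],[38,17],[41,20],[43,17],[44,20],[49,9],[50,0]]
[[17,17],[34,0],[38,17],[41,20],[43,17],[44,20],[49,9],[50,0]]
[[17,17],[27,19],[29,17],[34,0],[38,17],[41,20],[43,17],[44,20],[49,9],[50,0]]
[[17,17],[27,19],[29,17],[34,14],[38,17],[41,20],[43,17],[44,20],[49,9],[50,0]]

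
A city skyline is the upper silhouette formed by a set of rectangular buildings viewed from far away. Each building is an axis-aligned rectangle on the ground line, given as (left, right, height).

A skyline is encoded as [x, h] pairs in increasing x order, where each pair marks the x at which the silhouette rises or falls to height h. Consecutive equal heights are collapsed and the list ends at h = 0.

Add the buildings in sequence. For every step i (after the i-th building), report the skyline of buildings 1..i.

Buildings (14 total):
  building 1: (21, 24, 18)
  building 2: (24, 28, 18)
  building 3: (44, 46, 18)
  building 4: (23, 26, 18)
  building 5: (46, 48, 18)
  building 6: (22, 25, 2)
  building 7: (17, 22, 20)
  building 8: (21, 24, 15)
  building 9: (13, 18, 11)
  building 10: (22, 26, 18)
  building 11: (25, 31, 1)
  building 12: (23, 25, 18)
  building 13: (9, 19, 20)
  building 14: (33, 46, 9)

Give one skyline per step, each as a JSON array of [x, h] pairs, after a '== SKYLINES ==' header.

== SKYLINES ==
[[21,18],[24,0]]
[[21,18],[28,0]]
[[21,18],[28,0],[44,18],[46,0]]
[[21,18],[28,0],[44,18],[46,0]]
[[21,18],[28,0],[44,18],[48,0]]
[[21,18],[28,0],[44,18],[48,0]]
[[17,20],[22,18],[28,0],[44,18],[48,0]]
[[17,20],[22,18],[28,0],[44,18],[48,0]]
[[13,11],[17,20],[22,18],[28,0],[44,18],[48,0]]
[[13,11],[17,20],[22,18],[28,0],[44,18],[48,0]]
[[13,11],[17,20],[22,18],[28,1],[31,0],[44,18],[48,0]]
[[13,11],[17,20],[22,18],[28,1],[31,0],[44,18],[48,0]]
[[9,20],[22,18],[28,1],[31,0],[44,18],[48,0]]
[[9,20],[22,18],[28,1],[31,0],[33,9],[44,18],[48,0]]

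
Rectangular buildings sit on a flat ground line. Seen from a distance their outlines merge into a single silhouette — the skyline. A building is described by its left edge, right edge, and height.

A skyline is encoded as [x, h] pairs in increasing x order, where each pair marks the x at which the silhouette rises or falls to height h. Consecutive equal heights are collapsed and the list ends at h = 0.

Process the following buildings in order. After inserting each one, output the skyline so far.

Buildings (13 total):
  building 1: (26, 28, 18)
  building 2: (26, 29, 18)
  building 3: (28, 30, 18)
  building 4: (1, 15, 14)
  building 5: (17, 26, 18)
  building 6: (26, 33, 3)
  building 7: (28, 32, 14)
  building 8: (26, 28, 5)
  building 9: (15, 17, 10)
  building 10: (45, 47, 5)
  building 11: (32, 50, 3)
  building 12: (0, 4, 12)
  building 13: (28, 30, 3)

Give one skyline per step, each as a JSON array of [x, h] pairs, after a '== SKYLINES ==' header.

== SKYLINES ==
[[26,18],[28,0]]
[[26,18],[29,0]]
[[26,18],[30,0]]
[[1,14],[15,0],[26,18],[30,0]]
[[1,14],[15,0],[17,18],[30,0]]
[[1,14],[15,0],[17,18],[30,3],[33,0]]
[[1,14],[15,0],[17,18],[30,14],[32,3],[33,0]]
[[1,14],[15,0],[17,18],[30,14],[32,3],[33,0]]
[[1,14],[15,10],[17,18],[30,14],[32,3],[33,0]]
[[1,14],[15,10],[17,18],[30,14],[32,3],[33,0],[45,5],[47,0]]
[[1,14],[15,10],[17,18],[30,14],[32,3],[45,5],[47,3],[50,0]]
[[0,12],[1,14],[15,10],[17,18],[30,14],[32,3],[45,5],[47,3],[50,0]]
[[0,12],[1,14],[15,10],[17,18],[30,14],[32,3],[45,5],[47,3],[50,0]]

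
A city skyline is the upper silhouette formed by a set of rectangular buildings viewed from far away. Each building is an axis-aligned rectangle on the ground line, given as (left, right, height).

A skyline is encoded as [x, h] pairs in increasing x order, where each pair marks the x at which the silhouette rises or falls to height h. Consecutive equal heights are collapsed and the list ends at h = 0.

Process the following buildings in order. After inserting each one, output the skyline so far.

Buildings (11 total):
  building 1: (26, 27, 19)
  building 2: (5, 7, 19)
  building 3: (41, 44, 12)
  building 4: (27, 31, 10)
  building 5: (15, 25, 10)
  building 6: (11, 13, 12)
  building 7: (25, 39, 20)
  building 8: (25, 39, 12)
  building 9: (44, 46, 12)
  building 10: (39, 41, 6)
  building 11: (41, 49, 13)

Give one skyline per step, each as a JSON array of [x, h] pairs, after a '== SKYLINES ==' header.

== SKYLINES ==
[[26,19],[27,0]]
[[5,19],[7,0],[26,19],[27,0]]
[[5,19],[7,0],[26,19],[27,0],[41,12],[44,0]]
[[5,19],[7,0],[26,19],[27,10],[31,0],[41,12],[44,0]]
[[5,19],[7,0],[15,10],[25,0],[26,19],[27,10],[31,0],[41,12],[44,0]]
[[5,19],[7,0],[11,12],[13,0],[15,10],[25,0],[26,19],[27,10],[31,0],[41,12],[44,0]]
[[5,19],[7,0],[11,12],[13,0],[15,10],[25,20],[39,0],[41,12],[44,0]]
[[5,19],[7,0],[11,12],[13,0],[15,10],[25,20],[39,0],[41,12],[44,0]]
[[5,19],[7,0],[11,12],[13,0],[15,10],[25,20],[39,0],[41,12],[46,0]]
[[5,19],[7,0],[11,12],[13,0],[15,10],[25,20],[39,6],[41,12],[46,0]]
[[5,19],[7,0],[11,12],[13,0],[15,10],[25,20],[39,6],[41,13],[49,0]]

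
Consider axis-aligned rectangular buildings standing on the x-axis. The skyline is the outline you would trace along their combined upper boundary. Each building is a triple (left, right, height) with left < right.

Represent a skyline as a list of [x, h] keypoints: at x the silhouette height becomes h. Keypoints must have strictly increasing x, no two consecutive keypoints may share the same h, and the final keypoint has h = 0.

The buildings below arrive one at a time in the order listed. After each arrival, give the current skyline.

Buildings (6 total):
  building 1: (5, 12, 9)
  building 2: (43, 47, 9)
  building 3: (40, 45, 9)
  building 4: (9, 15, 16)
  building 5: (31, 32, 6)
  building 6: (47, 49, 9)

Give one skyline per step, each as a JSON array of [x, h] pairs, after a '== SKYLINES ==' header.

== SKYLINES ==
[[5,9],[12,0]]
[[5,9],[12,0],[43,9],[47,0]]
[[5,9],[12,0],[40,9],[47,0]]
[[5,9],[9,16],[15,0],[40,9],[47,0]]
[[5,9],[9,16],[15,0],[31,6],[32,0],[40,9],[47,0]]
[[5,9],[9,16],[15,0],[31,6],[32,0],[40,9],[49,0]]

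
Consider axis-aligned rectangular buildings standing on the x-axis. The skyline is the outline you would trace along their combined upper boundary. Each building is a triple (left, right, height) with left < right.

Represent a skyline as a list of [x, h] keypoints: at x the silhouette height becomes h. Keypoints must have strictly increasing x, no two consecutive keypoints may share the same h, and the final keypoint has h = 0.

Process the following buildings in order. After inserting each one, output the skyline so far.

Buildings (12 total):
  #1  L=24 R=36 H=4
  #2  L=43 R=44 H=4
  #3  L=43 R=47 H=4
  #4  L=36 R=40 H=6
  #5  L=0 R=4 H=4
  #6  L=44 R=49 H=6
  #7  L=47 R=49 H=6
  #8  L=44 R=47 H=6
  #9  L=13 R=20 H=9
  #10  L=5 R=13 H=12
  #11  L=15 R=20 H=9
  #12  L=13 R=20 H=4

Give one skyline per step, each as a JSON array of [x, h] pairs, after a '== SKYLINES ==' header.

== SKYLINES ==
[[24,4],[36,0]]
[[24,4],[36,0],[43,4],[44,0]]
[[24,4],[36,0],[43,4],[47,0]]
[[24,4],[36,6],[40,0],[43,4],[47,0]]
[[0,4],[4,0],[24,4],[36,6],[40,0],[43,4],[47,0]]
[[0,4],[4,0],[24,4],[36,6],[40,0],[43,4],[44,6],[49,0]]
[[0,4],[4,0],[24,4],[36,6],[40,0],[43,4],[44,6],[49,0]]
[[0,4],[4,0],[24,4],[36,6],[40,0],[43,4],[44,6],[49,0]]
[[0,4],[4,0],[13,9],[20,0],[24,4],[36,6],[40,0],[43,4],[44,6],[49,0]]
[[0,4],[4,0],[5,12],[13,9],[20,0],[24,4],[36,6],[40,0],[43,4],[44,6],[49,0]]
[[0,4],[4,0],[5,12],[13,9],[20,0],[24,4],[36,6],[40,0],[43,4],[44,6],[49,0]]
[[0,4],[4,0],[5,12],[13,9],[20,0],[24,4],[36,6],[40,0],[43,4],[44,6],[49,0]]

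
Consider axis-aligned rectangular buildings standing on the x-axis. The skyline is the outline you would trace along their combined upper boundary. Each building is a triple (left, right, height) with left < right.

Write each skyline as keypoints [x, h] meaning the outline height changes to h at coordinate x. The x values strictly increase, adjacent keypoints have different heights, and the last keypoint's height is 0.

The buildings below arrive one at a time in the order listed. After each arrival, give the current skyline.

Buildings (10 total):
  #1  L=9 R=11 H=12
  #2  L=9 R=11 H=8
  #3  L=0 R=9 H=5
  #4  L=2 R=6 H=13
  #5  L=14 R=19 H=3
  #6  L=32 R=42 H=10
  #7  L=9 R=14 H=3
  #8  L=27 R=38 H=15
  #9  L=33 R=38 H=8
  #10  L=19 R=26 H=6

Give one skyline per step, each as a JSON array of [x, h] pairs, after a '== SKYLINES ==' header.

== SKYLINES ==
[[9,12],[11,0]]
[[9,12],[11,0]]
[[0,5],[9,12],[11,0]]
[[0,5],[2,13],[6,5],[9,12],[11,0]]
[[0,5],[2,13],[6,5],[9,12],[11,0],[14,3],[19,0]]
[[0,5],[2,13],[6,5],[9,12],[11,0],[14,3],[19,0],[32,10],[42,0]]
[[0,5],[2,13],[6,5],[9,12],[11,3],[19,0],[32,10],[42,0]]
[[0,5],[2,13],[6,5],[9,12],[11,3],[19,0],[27,15],[38,10],[42,0]]
[[0,5],[2,13],[6,5],[9,12],[11,3],[19,0],[27,15],[38,10],[42,0]]
[[0,5],[2,13],[6,5],[9,12],[11,3],[19,6],[26,0],[27,15],[38,10],[42,0]]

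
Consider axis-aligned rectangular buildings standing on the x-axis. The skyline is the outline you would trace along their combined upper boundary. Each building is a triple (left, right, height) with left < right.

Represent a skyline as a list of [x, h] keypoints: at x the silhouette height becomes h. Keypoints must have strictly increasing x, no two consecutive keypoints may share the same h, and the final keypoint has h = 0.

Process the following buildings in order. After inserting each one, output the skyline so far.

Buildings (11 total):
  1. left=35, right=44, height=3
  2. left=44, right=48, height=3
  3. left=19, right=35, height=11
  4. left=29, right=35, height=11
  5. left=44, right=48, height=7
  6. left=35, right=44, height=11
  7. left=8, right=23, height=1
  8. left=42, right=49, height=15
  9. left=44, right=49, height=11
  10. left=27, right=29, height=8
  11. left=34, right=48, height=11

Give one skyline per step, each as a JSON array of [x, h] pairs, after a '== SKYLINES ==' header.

== SKYLINES ==
[[35,3],[44,0]]
[[35,3],[48,0]]
[[19,11],[35,3],[48,0]]
[[19,11],[35,3],[48,0]]
[[19,11],[35,3],[44,7],[48,0]]
[[19,11],[44,7],[48,0]]
[[8,1],[19,11],[44,7],[48,0]]
[[8,1],[19,11],[42,15],[49,0]]
[[8,1],[19,11],[42,15],[49,0]]
[[8,1],[19,11],[42,15],[49,0]]
[[8,1],[19,11],[42,15],[49,0]]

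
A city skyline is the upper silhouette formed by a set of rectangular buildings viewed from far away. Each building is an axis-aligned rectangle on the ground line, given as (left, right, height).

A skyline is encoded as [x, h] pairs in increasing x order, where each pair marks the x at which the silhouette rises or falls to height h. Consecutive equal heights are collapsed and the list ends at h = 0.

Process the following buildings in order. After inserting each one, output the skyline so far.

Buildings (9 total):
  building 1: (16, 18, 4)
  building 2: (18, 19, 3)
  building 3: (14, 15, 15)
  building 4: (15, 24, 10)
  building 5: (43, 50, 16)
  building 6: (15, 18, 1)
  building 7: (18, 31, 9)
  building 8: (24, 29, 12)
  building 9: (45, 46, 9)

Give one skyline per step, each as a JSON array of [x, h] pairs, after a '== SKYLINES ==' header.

== SKYLINES ==
[[16,4],[18,0]]
[[16,4],[18,3],[19,0]]
[[14,15],[15,0],[16,4],[18,3],[19,0]]
[[14,15],[15,10],[24,0]]
[[14,15],[15,10],[24,0],[43,16],[50,0]]
[[14,15],[15,10],[24,0],[43,16],[50,0]]
[[14,15],[15,10],[24,9],[31,0],[43,16],[50,0]]
[[14,15],[15,10],[24,12],[29,9],[31,0],[43,16],[50,0]]
[[14,15],[15,10],[24,12],[29,9],[31,0],[43,16],[50,0]]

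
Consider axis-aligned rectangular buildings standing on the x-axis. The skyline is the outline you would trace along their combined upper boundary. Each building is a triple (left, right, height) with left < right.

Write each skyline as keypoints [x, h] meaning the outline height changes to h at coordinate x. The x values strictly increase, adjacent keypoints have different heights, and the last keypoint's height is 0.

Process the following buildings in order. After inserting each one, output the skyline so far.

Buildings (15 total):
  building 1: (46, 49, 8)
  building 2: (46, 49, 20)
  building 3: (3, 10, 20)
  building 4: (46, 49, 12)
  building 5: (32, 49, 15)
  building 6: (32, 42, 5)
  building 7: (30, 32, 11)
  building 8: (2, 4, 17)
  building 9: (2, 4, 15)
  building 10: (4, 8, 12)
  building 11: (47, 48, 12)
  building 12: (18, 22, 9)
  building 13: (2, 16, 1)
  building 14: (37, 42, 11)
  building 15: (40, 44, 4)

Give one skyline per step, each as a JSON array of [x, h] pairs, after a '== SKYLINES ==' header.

== SKYLINES ==
[[46,8],[49,0]]
[[46,20],[49,0]]
[[3,20],[10,0],[46,20],[49,0]]
[[3,20],[10,0],[46,20],[49,0]]
[[3,20],[10,0],[32,15],[46,20],[49,0]]
[[3,20],[10,0],[32,15],[46,20],[49,0]]
[[3,20],[10,0],[30,11],[32,15],[46,20],[49,0]]
[[2,17],[3,20],[10,0],[30,11],[32,15],[46,20],[49,0]]
[[2,17],[3,20],[10,0],[30,11],[32,15],[46,20],[49,0]]
[[2,17],[3,20],[10,0],[30,11],[32,15],[46,20],[49,0]]
[[2,17],[3,20],[10,0],[30,11],[32,15],[46,20],[49,0]]
[[2,17],[3,20],[10,0],[18,9],[22,0],[30,11],[32,15],[46,20],[49,0]]
[[2,17],[3,20],[10,1],[16,0],[18,9],[22,0],[30,11],[32,15],[46,20],[49,0]]
[[2,17],[3,20],[10,1],[16,0],[18,9],[22,0],[30,11],[32,15],[46,20],[49,0]]
[[2,17],[3,20],[10,1],[16,0],[18,9],[22,0],[30,11],[32,15],[46,20],[49,0]]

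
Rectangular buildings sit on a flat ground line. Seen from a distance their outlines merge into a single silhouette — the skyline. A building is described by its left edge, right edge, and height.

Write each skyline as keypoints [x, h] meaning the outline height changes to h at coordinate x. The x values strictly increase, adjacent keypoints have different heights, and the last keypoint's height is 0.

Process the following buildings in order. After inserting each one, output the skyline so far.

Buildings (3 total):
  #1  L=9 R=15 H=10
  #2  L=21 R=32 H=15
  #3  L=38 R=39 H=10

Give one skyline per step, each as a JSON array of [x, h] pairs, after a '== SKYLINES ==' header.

== SKYLINES ==
[[9,10],[15,0]]
[[9,10],[15,0],[21,15],[32,0]]
[[9,10],[15,0],[21,15],[32,0],[38,10],[39,0]]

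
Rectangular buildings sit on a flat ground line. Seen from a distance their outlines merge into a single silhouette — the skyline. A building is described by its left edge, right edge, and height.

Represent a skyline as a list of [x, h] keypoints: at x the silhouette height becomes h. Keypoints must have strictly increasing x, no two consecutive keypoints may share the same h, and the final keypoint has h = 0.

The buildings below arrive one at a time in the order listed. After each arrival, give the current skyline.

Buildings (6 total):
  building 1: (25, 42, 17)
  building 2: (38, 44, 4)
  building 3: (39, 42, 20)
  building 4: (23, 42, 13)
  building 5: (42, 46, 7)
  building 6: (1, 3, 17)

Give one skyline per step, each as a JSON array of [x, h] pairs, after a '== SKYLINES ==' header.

== SKYLINES ==
[[25,17],[42,0]]
[[25,17],[42,4],[44,0]]
[[25,17],[39,20],[42,4],[44,0]]
[[23,13],[25,17],[39,20],[42,4],[44,0]]
[[23,13],[25,17],[39,20],[42,7],[46,0]]
[[1,17],[3,0],[23,13],[25,17],[39,20],[42,7],[46,0]]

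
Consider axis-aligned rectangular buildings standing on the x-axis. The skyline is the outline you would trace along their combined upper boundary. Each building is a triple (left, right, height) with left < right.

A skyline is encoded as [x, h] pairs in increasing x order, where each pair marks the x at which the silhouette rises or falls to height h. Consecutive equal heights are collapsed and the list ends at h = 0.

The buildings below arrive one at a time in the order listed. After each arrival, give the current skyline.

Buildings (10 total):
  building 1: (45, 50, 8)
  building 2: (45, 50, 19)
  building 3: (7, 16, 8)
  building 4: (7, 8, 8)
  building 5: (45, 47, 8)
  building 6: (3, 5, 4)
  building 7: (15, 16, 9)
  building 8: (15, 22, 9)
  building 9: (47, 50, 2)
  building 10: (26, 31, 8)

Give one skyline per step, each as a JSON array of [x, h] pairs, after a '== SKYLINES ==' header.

== SKYLINES ==
[[45,8],[50,0]]
[[45,19],[50,0]]
[[7,8],[16,0],[45,19],[50,0]]
[[7,8],[16,0],[45,19],[50,0]]
[[7,8],[16,0],[45,19],[50,0]]
[[3,4],[5,0],[7,8],[16,0],[45,19],[50,0]]
[[3,4],[5,0],[7,8],[15,9],[16,0],[45,19],[50,0]]
[[3,4],[5,0],[7,8],[15,9],[22,0],[45,19],[50,0]]
[[3,4],[5,0],[7,8],[15,9],[22,0],[45,19],[50,0]]
[[3,4],[5,0],[7,8],[15,9],[22,0],[26,8],[31,0],[45,19],[50,0]]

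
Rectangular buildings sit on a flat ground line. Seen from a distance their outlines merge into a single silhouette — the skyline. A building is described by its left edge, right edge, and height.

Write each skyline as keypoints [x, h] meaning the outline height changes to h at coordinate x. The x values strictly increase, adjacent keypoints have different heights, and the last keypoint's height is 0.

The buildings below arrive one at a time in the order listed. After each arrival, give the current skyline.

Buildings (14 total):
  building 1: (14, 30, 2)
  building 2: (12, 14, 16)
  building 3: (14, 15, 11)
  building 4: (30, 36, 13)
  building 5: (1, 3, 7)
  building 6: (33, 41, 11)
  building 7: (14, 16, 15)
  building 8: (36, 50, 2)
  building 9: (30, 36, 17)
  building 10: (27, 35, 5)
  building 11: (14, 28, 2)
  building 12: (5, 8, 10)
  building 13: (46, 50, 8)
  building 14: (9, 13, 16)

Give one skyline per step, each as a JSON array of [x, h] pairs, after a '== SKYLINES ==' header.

== SKYLINES ==
[[14,2],[30,0]]
[[12,16],[14,2],[30,0]]
[[12,16],[14,11],[15,2],[30,0]]
[[12,16],[14,11],[15,2],[30,13],[36,0]]
[[1,7],[3,0],[12,16],[14,11],[15,2],[30,13],[36,0]]
[[1,7],[3,0],[12,16],[14,11],[15,2],[30,13],[36,11],[41,0]]
[[1,7],[3,0],[12,16],[14,15],[16,2],[30,13],[36,11],[41,0]]
[[1,7],[3,0],[12,16],[14,15],[16,2],[30,13],[36,11],[41,2],[50,0]]
[[1,7],[3,0],[12,16],[14,15],[16,2],[30,17],[36,11],[41,2],[50,0]]
[[1,7],[3,0],[12,16],[14,15],[16,2],[27,5],[30,17],[36,11],[41,2],[50,0]]
[[1,7],[3,0],[12,16],[14,15],[16,2],[27,5],[30,17],[36,11],[41,2],[50,0]]
[[1,7],[3,0],[5,10],[8,0],[12,16],[14,15],[16,2],[27,5],[30,17],[36,11],[41,2],[50,0]]
[[1,7],[3,0],[5,10],[8,0],[12,16],[14,15],[16,2],[27,5],[30,17],[36,11],[41,2],[46,8],[50,0]]
[[1,7],[3,0],[5,10],[8,0],[9,16],[14,15],[16,2],[27,5],[30,17],[36,11],[41,2],[46,8],[50,0]]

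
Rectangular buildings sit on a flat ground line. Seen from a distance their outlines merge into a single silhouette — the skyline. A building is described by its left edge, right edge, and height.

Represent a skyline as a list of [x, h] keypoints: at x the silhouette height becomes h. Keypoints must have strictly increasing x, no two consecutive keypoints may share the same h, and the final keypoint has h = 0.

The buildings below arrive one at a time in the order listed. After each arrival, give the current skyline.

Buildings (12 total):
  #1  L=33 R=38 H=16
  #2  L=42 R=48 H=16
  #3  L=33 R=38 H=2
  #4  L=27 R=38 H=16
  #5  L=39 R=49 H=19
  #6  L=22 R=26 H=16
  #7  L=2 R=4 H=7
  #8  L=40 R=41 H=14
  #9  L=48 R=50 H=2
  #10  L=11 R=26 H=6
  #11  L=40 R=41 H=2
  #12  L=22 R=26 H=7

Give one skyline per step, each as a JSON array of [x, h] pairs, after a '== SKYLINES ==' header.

== SKYLINES ==
[[33,16],[38,0]]
[[33,16],[38,0],[42,16],[48,0]]
[[33,16],[38,0],[42,16],[48,0]]
[[27,16],[38,0],[42,16],[48,0]]
[[27,16],[38,0],[39,19],[49,0]]
[[22,16],[26,0],[27,16],[38,0],[39,19],[49,0]]
[[2,7],[4,0],[22,16],[26,0],[27,16],[38,0],[39,19],[49,0]]
[[2,7],[4,0],[22,16],[26,0],[27,16],[38,0],[39,19],[49,0]]
[[2,7],[4,0],[22,16],[26,0],[27,16],[38,0],[39,19],[49,2],[50,0]]
[[2,7],[4,0],[11,6],[22,16],[26,0],[27,16],[38,0],[39,19],[49,2],[50,0]]
[[2,7],[4,0],[11,6],[22,16],[26,0],[27,16],[38,0],[39,19],[49,2],[50,0]]
[[2,7],[4,0],[11,6],[22,16],[26,0],[27,16],[38,0],[39,19],[49,2],[50,0]]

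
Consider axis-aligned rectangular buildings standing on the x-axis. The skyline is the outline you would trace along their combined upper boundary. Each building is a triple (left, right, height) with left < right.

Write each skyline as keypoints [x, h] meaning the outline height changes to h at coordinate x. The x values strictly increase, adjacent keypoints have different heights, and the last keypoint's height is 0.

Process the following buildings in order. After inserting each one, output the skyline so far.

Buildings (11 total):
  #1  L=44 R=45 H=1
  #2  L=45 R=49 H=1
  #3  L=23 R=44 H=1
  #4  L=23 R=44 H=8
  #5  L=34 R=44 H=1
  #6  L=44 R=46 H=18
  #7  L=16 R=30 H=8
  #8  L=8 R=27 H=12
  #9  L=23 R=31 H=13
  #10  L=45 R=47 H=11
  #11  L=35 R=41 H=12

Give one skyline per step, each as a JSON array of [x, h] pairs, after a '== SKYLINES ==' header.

== SKYLINES ==
[[44,1],[45,0]]
[[44,1],[49,0]]
[[23,1],[49,0]]
[[23,8],[44,1],[49,0]]
[[23,8],[44,1],[49,0]]
[[23,8],[44,18],[46,1],[49,0]]
[[16,8],[44,18],[46,1],[49,0]]
[[8,12],[27,8],[44,18],[46,1],[49,0]]
[[8,12],[23,13],[31,8],[44,18],[46,1],[49,0]]
[[8,12],[23,13],[31,8],[44,18],[46,11],[47,1],[49,0]]
[[8,12],[23,13],[31,8],[35,12],[41,8],[44,18],[46,11],[47,1],[49,0]]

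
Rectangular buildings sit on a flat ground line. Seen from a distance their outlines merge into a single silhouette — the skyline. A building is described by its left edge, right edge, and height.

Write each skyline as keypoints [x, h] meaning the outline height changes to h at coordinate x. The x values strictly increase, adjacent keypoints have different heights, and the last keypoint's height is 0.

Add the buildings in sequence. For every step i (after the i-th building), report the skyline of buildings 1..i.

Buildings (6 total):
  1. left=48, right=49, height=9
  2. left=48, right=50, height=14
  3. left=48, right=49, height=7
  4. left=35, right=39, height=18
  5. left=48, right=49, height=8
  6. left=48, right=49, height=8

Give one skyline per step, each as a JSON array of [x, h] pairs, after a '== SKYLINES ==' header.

== SKYLINES ==
[[48,9],[49,0]]
[[48,14],[50,0]]
[[48,14],[50,0]]
[[35,18],[39,0],[48,14],[50,0]]
[[35,18],[39,0],[48,14],[50,0]]
[[35,18],[39,0],[48,14],[50,0]]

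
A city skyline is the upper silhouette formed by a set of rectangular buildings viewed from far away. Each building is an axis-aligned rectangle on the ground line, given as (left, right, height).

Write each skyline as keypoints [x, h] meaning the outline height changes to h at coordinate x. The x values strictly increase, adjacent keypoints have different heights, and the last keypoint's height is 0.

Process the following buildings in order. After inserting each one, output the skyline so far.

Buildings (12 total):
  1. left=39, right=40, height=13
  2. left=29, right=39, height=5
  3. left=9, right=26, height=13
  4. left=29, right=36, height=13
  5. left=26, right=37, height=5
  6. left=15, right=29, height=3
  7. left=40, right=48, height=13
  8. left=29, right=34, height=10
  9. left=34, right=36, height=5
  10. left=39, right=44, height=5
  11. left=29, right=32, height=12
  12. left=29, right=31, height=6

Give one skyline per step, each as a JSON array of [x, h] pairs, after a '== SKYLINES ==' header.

== SKYLINES ==
[[39,13],[40,0]]
[[29,5],[39,13],[40,0]]
[[9,13],[26,0],[29,5],[39,13],[40,0]]
[[9,13],[26,0],[29,13],[36,5],[39,13],[40,0]]
[[9,13],[26,5],[29,13],[36,5],[39,13],[40,0]]
[[9,13],[26,5],[29,13],[36,5],[39,13],[40,0]]
[[9,13],[26,5],[29,13],[36,5],[39,13],[48,0]]
[[9,13],[26,5],[29,13],[36,5],[39,13],[48,0]]
[[9,13],[26,5],[29,13],[36,5],[39,13],[48,0]]
[[9,13],[26,5],[29,13],[36,5],[39,13],[48,0]]
[[9,13],[26,5],[29,13],[36,5],[39,13],[48,0]]
[[9,13],[26,5],[29,13],[36,5],[39,13],[48,0]]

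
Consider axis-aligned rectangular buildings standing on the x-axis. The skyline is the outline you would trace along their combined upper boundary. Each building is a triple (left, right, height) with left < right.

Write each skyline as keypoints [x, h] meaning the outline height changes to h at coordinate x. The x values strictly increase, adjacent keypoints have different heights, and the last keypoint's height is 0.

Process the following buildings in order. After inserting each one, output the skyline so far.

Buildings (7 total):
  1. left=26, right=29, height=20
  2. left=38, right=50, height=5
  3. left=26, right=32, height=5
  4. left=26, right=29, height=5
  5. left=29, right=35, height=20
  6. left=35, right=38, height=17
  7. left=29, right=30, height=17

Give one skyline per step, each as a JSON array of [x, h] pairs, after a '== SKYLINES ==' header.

== SKYLINES ==
[[26,20],[29,0]]
[[26,20],[29,0],[38,5],[50,0]]
[[26,20],[29,5],[32,0],[38,5],[50,0]]
[[26,20],[29,5],[32,0],[38,5],[50,0]]
[[26,20],[35,0],[38,5],[50,0]]
[[26,20],[35,17],[38,5],[50,0]]
[[26,20],[35,17],[38,5],[50,0]]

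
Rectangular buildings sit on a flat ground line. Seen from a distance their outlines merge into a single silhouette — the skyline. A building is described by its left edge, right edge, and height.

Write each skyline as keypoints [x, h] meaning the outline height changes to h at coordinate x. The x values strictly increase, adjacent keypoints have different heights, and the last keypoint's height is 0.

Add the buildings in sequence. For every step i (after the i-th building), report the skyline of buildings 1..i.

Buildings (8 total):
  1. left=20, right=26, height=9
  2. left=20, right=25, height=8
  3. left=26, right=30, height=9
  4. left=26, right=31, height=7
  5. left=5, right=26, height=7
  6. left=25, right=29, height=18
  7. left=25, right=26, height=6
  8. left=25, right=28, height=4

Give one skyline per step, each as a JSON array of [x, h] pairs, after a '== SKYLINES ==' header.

== SKYLINES ==
[[20,9],[26,0]]
[[20,9],[26,0]]
[[20,9],[30,0]]
[[20,9],[30,7],[31,0]]
[[5,7],[20,9],[30,7],[31,0]]
[[5,7],[20,9],[25,18],[29,9],[30,7],[31,0]]
[[5,7],[20,9],[25,18],[29,9],[30,7],[31,0]]
[[5,7],[20,9],[25,18],[29,9],[30,7],[31,0]]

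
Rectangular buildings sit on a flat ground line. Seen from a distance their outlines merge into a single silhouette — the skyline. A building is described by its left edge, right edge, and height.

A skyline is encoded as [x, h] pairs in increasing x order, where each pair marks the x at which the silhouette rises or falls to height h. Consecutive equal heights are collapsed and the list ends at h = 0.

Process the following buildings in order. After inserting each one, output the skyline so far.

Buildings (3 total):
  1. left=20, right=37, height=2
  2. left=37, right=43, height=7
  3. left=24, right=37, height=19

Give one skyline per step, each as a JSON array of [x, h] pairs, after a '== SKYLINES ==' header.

== SKYLINES ==
[[20,2],[37,0]]
[[20,2],[37,7],[43,0]]
[[20,2],[24,19],[37,7],[43,0]]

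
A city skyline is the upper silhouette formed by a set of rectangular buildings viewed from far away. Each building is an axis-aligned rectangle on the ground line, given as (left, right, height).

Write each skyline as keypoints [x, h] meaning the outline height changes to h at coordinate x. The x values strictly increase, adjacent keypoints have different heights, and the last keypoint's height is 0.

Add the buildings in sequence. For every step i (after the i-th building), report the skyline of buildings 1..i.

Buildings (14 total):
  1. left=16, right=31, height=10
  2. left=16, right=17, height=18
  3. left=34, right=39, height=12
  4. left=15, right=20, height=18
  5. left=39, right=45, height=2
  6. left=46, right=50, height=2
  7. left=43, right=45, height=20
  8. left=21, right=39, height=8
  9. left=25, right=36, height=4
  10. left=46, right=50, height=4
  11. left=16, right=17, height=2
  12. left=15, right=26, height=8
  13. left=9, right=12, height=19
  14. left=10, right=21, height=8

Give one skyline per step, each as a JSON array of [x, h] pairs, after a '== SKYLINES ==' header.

== SKYLINES ==
[[16,10],[31,0]]
[[16,18],[17,10],[31,0]]
[[16,18],[17,10],[31,0],[34,12],[39,0]]
[[15,18],[20,10],[31,0],[34,12],[39,0]]
[[15,18],[20,10],[31,0],[34,12],[39,2],[45,0]]
[[15,18],[20,10],[31,0],[34,12],[39,2],[45,0],[46,2],[50,0]]
[[15,18],[20,10],[31,0],[34,12],[39,2],[43,20],[45,0],[46,2],[50,0]]
[[15,18],[20,10],[31,8],[34,12],[39,2],[43,20],[45,0],[46,2],[50,0]]
[[15,18],[20,10],[31,8],[34,12],[39,2],[43,20],[45,0],[46,2],[50,0]]
[[15,18],[20,10],[31,8],[34,12],[39,2],[43,20],[45,0],[46,4],[50,0]]
[[15,18],[20,10],[31,8],[34,12],[39,2],[43,20],[45,0],[46,4],[50,0]]
[[15,18],[20,10],[31,8],[34,12],[39,2],[43,20],[45,0],[46,4],[50,0]]
[[9,19],[12,0],[15,18],[20,10],[31,8],[34,12],[39,2],[43,20],[45,0],[46,4],[50,0]]
[[9,19],[12,8],[15,18],[20,10],[31,8],[34,12],[39,2],[43,20],[45,0],[46,4],[50,0]]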